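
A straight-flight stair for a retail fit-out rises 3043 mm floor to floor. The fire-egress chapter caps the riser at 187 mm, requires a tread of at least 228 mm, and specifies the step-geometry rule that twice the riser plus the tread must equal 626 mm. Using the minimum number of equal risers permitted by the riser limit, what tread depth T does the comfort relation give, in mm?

268 mm

3043 / 187 = 16.273 → round up to 17 risers.
Riser R = 3043 / 17 = 179 mm, within the 187 mm limit.
T = 626 − 2·179 = 268 mm, which satisfies the 228 mm minimum.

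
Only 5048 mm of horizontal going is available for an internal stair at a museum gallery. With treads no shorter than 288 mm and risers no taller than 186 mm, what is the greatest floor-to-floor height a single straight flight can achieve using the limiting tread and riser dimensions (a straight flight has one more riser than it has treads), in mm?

3348 mm

Treads that fit: ⌊5048 / 288⌋ = 17.
Risers = treads + 1 = 18.
Maximum height = 18 × 186 = 3348 mm.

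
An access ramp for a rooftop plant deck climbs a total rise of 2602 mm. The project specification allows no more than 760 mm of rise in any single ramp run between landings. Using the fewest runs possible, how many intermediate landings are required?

3 intermediate landings

2602 / 760 = 3.424 → round up to 4 ramp runs.
4 runs are separated by 3 intermediate landings.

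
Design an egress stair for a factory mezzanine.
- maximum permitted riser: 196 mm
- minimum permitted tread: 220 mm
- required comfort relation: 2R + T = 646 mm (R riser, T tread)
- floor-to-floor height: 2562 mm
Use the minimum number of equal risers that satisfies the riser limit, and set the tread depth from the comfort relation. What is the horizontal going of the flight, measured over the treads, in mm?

3640 mm

At most 196 each: 2562/196 = 13.07, giving 14 risers.
Each riser is 2562/14 = 183 mm (≤ 196 mm).
T = 646 − 2·183 = 280 mm, which satisfies the 220 mm minimum.
Treads = 14 − 1 = 13; going = 13 × 280 = 3640 mm.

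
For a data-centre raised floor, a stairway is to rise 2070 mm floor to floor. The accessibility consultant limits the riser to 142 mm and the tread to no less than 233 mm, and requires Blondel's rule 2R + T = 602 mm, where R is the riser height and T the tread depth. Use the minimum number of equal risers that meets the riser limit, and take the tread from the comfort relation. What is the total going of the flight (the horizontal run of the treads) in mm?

4564 mm

⌈2070/142⌉ = 15 risers.
Each riser is 2070/15 = 138 mm (≤ 142 mm).
T = 602 − 2·138 = 326 mm, which satisfies the 233 mm minimum.
Treads = 15 − 1 = 14; going = 14 × 326 = 4564 mm.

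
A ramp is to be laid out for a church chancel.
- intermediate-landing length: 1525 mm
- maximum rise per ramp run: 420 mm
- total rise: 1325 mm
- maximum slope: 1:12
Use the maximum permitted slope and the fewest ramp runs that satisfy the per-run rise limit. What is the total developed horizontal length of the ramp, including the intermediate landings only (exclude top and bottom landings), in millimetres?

20475 mm

At most 420 each: 1325/420 = 3.15, giving 4 ramp runs. That means 3 intermediate landings.
Horizontal run for 1325 mm of rise at 1:12 is 1325 × 12 = 15900 mm.
Intermediate landings: 3 × 1525 = 4575 mm.
Total developed length = 15900 + 4575 = 20475 mm.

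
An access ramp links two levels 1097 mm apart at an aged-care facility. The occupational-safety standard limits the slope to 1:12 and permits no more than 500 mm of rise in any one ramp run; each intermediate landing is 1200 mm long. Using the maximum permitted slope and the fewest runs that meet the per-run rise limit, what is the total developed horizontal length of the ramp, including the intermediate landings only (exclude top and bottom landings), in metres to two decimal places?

15.56 m

1097 / 500 = 2.19, so 3 ramp runs are needed. That means 2 intermediate landings.
Horizontal run for 1097 mm of rise at 1:12 is 1097 × 12 = 13164 mm.
2 intermediate landings contribute 2 × 1200 = 2400 mm.
Developed length = 13164 + 2400 = 15564 mm.
= 15.56 m.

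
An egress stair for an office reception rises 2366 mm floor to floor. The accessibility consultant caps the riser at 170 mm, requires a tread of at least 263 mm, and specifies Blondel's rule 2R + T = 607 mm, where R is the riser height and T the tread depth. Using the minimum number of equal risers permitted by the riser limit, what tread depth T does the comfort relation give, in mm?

269 mm

⌈2366/170⌉ = 14 risers.
Riser R = 2366 / 14 = 169 mm, within the 170 mm limit.
T = 607 − 2·169 = 269 mm, which satisfies the 263 mm minimum.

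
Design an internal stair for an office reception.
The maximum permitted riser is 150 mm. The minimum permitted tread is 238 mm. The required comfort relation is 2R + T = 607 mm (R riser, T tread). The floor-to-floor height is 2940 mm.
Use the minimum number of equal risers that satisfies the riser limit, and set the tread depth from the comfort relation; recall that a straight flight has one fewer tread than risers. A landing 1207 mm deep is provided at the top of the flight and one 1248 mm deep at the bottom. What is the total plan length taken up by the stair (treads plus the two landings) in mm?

⌈2940/150⌉ = 20 risers.
Each riser is 2940/20 = 147 mm (≤ 150 mm).
From 2R + T = 607: T = 607 − 294 = 313 mm.
Treads = 20 − 1 = 19; going = 19 × 313 = 5947 mm.
Enclosure = 5947 + 1207 + 1248 = 8402 mm.

8402 mm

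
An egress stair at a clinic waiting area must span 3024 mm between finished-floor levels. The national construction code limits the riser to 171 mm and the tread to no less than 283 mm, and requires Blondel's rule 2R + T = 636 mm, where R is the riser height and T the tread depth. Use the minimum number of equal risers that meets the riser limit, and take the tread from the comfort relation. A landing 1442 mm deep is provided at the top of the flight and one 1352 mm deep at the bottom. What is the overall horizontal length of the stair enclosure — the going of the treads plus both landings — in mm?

7894 mm

3024 / 171 = 17.684 → round up to 18 risers.
R = 3024 ÷ 18 = 168 mm.
From 2R + T = 636: T = 636 − 336 = 300 mm.
18 risers give 17 treads; going = 17 × 300 = 5100 mm.
Add landings: 5100 + 1442 + 1352 = 7894 mm.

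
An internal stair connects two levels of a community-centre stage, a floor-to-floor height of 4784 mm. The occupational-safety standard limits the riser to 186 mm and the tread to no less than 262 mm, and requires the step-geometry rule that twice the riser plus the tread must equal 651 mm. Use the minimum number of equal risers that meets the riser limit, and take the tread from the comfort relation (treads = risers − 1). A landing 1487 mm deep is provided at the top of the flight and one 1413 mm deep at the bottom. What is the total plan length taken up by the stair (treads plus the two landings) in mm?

9975 mm

⌈4784/186⌉ = 26 risers.
Riser R = 4784 / 26 = 184 mm, within the 186 mm limit.
From 2R + T = 651: T = 651 − 368 = 283 mm.
26 risers give 25 treads; going = 25 × 283 = 7075 mm.
Add landings: 7075 + 1487 + 1413 = 9975 mm.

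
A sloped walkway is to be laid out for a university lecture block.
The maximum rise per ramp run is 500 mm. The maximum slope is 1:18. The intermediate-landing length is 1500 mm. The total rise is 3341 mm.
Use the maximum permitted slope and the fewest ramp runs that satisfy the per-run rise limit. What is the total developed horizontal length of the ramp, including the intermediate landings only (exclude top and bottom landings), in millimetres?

69138 mm

At most 500 each: 3341/500 = 6.68, giving 7 ramp runs. That means 6 intermediate landings.
Ramp run (horizontal) at 1:18: 3341 × 18 = 60138 mm.
6 intermediate landings contribute 6 × 1500 = 9000 mm.
Developed length = 60138 + 9000 = 69138 mm.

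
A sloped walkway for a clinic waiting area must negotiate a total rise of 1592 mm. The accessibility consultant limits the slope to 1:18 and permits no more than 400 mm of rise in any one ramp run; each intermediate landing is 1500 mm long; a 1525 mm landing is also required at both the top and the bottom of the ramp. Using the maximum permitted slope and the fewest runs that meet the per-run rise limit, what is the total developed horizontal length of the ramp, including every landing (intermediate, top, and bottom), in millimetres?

36206 mm

1592 / 400 = 3.98, so 4 ramp runs are needed. That means 3 intermediate landings.
Ramp run (horizontal) at 1:18: 1592 × 18 = 28656 mm.
3 intermediate landings contribute 3 × 1500 = 4500 mm.
Top and bottom landings: 2 × 1525 = 3050 mm.
Total = 28656 + 4500 + 3050 = 36206 mm.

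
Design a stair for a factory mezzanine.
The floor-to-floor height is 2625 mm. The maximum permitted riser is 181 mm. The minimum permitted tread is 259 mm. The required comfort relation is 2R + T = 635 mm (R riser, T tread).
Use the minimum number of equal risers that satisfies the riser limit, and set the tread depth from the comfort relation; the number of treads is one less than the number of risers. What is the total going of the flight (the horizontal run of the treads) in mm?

2625 / 181 = 14.503 → round up to 15 risers.
Each riser is 2625/15 = 175 mm (≤ 181 mm).
T = 635 − 2·175 = 285 mm, which satisfies the 259 mm minimum.
Going = (15 − 1) × 285 = 3990 mm.

3990 mm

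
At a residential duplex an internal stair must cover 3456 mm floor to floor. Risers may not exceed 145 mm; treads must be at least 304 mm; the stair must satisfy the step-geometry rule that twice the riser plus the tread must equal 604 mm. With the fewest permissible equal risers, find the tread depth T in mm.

316 mm

At most 145 each: 3456/145 = 23.83, giving 24 risers.
Each riser is 3456/24 = 144 mm (≤ 145 mm).
Tread T = 604 − 2 × 144 = 316 mm (≥ 304 mm).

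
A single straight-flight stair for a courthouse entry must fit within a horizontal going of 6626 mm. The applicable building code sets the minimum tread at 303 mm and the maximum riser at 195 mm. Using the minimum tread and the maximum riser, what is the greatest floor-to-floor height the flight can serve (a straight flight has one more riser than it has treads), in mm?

Treads that fit: ⌊6626 / 303⌋ = 21.
Risers = treads + 1 = 22.
Maximum height = 22 × 195 = 4290 mm.

4290 mm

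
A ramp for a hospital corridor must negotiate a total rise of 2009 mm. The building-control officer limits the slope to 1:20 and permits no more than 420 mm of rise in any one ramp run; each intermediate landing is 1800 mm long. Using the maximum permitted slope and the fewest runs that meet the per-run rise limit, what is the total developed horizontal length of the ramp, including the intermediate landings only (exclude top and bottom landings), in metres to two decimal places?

At most 420 each: 2009/420 = 4.78, giving 5 ramp runs. That means 4 intermediate landings.
Ramp run (horizontal) at 1:20: 2009 × 20 = 40180 mm.
4 intermediate landings contribute 4 × 1800 = 7200 mm.
Developed length = 40180 + 7200 = 47380 mm.
= 47.38 m.

47.38 m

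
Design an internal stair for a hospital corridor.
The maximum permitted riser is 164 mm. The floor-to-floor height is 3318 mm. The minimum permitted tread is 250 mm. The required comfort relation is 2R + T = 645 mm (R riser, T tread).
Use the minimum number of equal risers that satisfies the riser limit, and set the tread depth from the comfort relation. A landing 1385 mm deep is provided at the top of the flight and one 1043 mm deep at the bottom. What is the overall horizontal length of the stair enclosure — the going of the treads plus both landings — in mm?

9008 mm

At most 164 each: 3318/164 = 20.23, giving 21 risers.
Each riser is 3318/21 = 158 mm (≤ 164 mm).
T = 645 − 2·158 = 329 mm, which satisfies the 250 mm minimum.
21 risers give 20 treads; going = 20 × 329 = 6580 mm.
Add landings: 6580 + 1385 + 1043 = 9008 mm.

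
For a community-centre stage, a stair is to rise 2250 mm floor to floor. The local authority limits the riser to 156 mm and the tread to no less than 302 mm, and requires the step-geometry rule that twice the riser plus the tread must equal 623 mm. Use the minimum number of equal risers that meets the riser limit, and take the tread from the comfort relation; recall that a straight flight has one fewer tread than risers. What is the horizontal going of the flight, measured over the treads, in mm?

2250 / 156 = 14.42, so 15 risers are needed.
Each riser is 2250/15 = 150 mm (≤ 156 mm).
T = 623 − 2·150 = 323 mm, which satisfies the 302 mm minimum.
15 risers give 14 treads; going = 14 × 323 = 4522 mm.

4522 mm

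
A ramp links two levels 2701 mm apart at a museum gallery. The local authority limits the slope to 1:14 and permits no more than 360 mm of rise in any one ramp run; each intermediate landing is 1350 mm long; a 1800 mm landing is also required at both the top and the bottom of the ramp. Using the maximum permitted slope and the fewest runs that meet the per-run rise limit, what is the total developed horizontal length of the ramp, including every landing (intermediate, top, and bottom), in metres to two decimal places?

50.86 m

2701 / 360 = 7.503 → round up to 8 ramp runs. That means 7 intermediate landings.
Ramp run (horizontal) at 1:14: 2701 × 14 = 37814 mm.
Intermediate landings: 7 × 1350 = 9450 mm.
Top and bottom landings: 2 × 1800 = 3600 mm.
Total = 37814 + 9450 + 3600 = 50864 mm.
= 50.86 m.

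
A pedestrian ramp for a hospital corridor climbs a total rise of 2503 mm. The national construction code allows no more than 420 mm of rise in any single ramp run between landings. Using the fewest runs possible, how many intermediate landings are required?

5 intermediate landings

At most 420 each: 2503/420 = 5.96, giving 6 ramp runs.
6 runs are separated by 5 intermediate landings.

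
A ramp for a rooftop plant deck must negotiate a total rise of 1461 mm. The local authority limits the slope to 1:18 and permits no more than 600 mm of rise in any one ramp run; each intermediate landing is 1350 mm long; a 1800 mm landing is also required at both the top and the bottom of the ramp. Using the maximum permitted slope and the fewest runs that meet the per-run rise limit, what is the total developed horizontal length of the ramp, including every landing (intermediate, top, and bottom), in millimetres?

32598 mm

1461 / 600 = 2.435 → round up to 3 ramp runs. That means 2 intermediate landings.
Ramp run (horizontal) at 1:18: 1461 × 18 = 26298 mm.
2 intermediate landings contribute 2 × 1350 = 2700 mm.
Top and bottom landings: 2 × 1800 = 3600 mm.
Total = 26298 + 2700 + 3600 = 32598 mm.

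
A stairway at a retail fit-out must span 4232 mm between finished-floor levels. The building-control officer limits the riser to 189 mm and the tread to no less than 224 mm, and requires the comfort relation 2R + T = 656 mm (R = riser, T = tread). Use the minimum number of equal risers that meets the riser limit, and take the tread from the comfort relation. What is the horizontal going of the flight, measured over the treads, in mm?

6336 mm

⌈4232/189⌉ = 23 risers.
Each riser is 4232/23 = 184 mm (≤ 189 mm).
T = 656 − 2·184 = 288 mm, which satisfies the 224 mm minimum.
23 risers give 22 treads; going = 22 × 288 = 6336 mm.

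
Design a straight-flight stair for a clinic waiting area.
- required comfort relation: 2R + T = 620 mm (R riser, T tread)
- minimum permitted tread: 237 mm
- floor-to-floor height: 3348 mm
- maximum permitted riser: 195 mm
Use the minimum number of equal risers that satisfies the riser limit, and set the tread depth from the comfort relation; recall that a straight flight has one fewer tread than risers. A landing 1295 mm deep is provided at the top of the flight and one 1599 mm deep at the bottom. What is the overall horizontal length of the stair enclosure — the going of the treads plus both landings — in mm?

3348 / 195 = 17.169 → round up to 18 risers.
Riser R = 3348 / 18 = 186 mm, within the 195 mm limit.
T = 620 − 2·186 = 248 mm, which satisfies the 237 mm minimum.
Going = (18 − 1) × 248 = 4216 mm.
Add landings: 4216 + 1295 + 1599 = 7110 mm.

7110 mm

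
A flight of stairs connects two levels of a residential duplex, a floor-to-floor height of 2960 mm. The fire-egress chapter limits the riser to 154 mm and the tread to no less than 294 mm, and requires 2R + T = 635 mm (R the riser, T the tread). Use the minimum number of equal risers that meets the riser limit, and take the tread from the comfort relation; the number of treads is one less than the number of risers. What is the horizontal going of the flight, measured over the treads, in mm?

6441 mm

2960 / 154 = 19.221 → round up to 20 risers.
Riser R = 2960 / 20 = 148 mm, within the 154 mm limit.
From 2R + T = 635: T = 635 − 296 = 339 mm.
Going = (20 − 1) × 339 = 6441 mm.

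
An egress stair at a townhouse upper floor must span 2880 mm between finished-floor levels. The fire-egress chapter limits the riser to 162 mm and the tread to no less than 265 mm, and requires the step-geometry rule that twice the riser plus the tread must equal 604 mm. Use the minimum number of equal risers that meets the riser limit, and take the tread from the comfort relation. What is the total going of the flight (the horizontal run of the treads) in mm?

4828 mm

⌈2880/162⌉ = 18 risers.
Each riser is 2880/18 = 160 mm (≤ 162 mm).
From 2R + T = 604: T = 604 − 320 = 284 mm.
Going = (18 − 1) × 284 = 4828 mm.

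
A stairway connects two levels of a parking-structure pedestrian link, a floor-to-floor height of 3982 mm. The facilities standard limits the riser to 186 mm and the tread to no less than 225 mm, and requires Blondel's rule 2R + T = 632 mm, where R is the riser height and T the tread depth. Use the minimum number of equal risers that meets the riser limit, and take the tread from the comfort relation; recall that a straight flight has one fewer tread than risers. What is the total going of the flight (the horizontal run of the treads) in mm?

⌈3982/186⌉ = 22 risers.
Riser R = 3982 / 22 = 181 mm, within the 186 mm limit.
From 2R + T = 632: T = 632 − 362 = 270 mm.
Going = (22 − 1) × 270 = 5670 mm.

5670 mm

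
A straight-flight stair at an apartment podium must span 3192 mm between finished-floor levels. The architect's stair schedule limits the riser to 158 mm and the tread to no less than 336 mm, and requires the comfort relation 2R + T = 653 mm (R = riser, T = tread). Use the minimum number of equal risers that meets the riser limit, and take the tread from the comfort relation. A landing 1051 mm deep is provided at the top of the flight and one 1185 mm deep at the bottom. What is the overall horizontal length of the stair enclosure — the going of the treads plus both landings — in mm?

3192 / 158 = 20.203 → round up to 21 risers.
R = 3192 ÷ 21 = 152 mm.
Tread T = 653 − 2 × 152 = 349 mm (≥ 336 mm).
Going = (21 − 1) × 349 = 6980 mm.
Add landings: 6980 + 1051 + 1185 = 9216 mm.

9216 mm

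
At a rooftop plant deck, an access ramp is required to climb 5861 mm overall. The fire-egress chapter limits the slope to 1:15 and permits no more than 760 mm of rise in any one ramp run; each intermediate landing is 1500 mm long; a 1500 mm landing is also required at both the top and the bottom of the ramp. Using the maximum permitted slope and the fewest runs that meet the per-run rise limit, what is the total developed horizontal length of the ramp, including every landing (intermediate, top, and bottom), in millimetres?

5861 / 760 = 7.71, so 8 ramp runs are needed. That means 7 intermediate landings.
Ramp run (horizontal) at 1:15: 5861 × 15 = 87915 mm.
Intermediate landings: 7 × 1500 = 10500 mm.
Top and bottom landings: 2 × 1500 = 3000 mm.
Total = 87915 + 10500 + 3000 = 101415 mm.

101415 mm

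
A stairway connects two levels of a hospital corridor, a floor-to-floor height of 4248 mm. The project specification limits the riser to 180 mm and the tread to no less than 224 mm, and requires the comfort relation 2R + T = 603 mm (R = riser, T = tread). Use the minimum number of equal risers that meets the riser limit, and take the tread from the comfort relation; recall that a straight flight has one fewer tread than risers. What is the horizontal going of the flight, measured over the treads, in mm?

5727 mm

4248 / 180 = 23.600 → round up to 24 risers.
Each riser is 4248/24 = 177 mm (≤ 180 mm).
T = 603 − 2·177 = 249 mm, which satisfies the 224 mm minimum.
24 risers give 23 treads; going = 23 × 249 = 5727 mm.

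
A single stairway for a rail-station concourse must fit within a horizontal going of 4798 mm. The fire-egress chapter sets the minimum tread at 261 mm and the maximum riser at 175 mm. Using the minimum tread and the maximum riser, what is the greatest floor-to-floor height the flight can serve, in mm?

Treads that fit: ⌊4798 / 261⌋ = 18.
Risers = treads + 1 = 19.
Maximum height = 19 × 175 = 3325 mm.

3325 mm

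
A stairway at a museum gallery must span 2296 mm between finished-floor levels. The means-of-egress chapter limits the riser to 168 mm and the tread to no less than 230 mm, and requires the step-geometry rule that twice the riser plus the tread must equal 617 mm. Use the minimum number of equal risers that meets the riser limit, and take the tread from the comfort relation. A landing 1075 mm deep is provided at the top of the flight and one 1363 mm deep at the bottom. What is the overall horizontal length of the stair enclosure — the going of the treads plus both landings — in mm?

6195 mm

2296 / 168 = 13.67, so 14 risers are needed.
R = 2296 ÷ 14 = 164 mm.
From 2R + T = 617: T = 617 − 328 = 289 mm.
Treads = 14 − 1 = 13; going = 13 × 289 = 3757 mm.
Enclosure = 3757 + 1075 + 1363 = 6195 mm.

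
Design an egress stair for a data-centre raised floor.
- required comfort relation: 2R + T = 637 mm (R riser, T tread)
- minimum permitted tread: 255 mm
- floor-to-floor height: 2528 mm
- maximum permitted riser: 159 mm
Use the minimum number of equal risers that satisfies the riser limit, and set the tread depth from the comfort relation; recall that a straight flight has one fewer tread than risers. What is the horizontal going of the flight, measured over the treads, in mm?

2528 / 159 = 15.899 → round up to 16 risers.
R = 2528 ÷ 16 = 158 mm.
Tread T = 637 − 2 × 158 = 321 mm (≥ 255 mm).
16 risers give 15 treads; going = 15 × 321 = 4815 mm.

4815 mm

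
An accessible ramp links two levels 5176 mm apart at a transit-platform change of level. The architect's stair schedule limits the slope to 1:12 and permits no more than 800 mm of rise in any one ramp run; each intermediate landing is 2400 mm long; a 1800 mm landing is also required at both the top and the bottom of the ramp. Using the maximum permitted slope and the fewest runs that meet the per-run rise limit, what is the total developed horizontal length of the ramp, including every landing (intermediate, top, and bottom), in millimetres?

80112 mm

5176 / 800 = 6.47, so 7 ramp runs are needed. That means 6 intermediate landings.
Ramp run (horizontal) at 1:12: 5176 × 12 = 62112 mm.
Intermediate landings: 6 × 2400 = 14400 mm.
Top and bottom landings: 2 × 1800 = 3600 mm.
Total = 62112 + 14400 + 3600 = 80112 mm.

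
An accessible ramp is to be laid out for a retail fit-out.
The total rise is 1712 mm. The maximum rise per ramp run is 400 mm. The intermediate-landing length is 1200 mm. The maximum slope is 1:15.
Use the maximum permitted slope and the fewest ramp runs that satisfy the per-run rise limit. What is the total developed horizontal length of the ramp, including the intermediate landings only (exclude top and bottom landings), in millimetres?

1712 / 400 = 4.28, so 5 ramp runs are needed. That means 4 intermediate landings.
Horizontal run for 1712 mm of rise at 1:15 is 1712 × 15 = 25680 mm.
Intermediate landings: 4 × 1200 = 4800 mm.
Total developed length = 25680 + 4800 = 30480 mm.

30480 mm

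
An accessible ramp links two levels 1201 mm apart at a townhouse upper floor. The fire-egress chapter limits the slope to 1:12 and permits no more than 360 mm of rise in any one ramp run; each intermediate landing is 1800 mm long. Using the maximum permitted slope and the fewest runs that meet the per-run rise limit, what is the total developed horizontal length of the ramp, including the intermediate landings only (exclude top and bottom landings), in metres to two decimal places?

⌈1201/360⌉ = 4 ramp runs. That means 3 intermediate landings.
Ramp run (horizontal) at 1:12: 1201 × 12 = 14412 mm.
3 intermediate landings contribute 3 × 1800 = 5400 mm.
Developed length = 14412 + 5400 = 19812 mm.
= 19.81 m.

19.81 m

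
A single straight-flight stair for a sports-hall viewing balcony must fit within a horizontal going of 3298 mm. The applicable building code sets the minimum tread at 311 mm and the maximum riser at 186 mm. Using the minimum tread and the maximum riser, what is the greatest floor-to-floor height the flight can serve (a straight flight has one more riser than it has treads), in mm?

2046 mm

3298 / 311 = 10.60, so 10 treads fit.
Risers = treads + 1 = 11.
Maximum height = 11 × 186 = 2046 mm.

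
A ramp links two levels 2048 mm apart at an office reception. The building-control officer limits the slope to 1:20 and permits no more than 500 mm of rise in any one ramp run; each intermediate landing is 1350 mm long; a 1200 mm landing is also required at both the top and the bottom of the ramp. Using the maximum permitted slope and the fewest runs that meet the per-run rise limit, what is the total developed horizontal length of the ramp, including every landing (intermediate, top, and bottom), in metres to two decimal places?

⌈2048/500⌉ = 5 ramp runs. That means 4 intermediate landings.
Horizontal run for 2048 mm of rise at 1:20 is 2048 × 20 = 40960 mm.
Intermediate landings: 4 × 1350 = 5400 mm.
Top and bottom landings: 2 × 1200 = 2400 mm.
Total = 40960 + 5400 + 2400 = 48760 mm.
= 48.76 m.

48.76 m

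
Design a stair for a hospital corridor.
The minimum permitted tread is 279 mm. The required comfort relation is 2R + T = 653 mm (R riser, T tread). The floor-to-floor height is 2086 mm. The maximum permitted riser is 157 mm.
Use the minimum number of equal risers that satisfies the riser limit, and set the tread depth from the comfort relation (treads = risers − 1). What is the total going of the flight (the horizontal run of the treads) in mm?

At most 157 each: 2086/157 = 13.29, giving 14 risers.
R = 2086 ÷ 14 = 149 mm.
From 2R + T = 653: T = 653 − 298 = 355 mm.
Going = (14 − 1) × 355 = 4615 mm.

4615 mm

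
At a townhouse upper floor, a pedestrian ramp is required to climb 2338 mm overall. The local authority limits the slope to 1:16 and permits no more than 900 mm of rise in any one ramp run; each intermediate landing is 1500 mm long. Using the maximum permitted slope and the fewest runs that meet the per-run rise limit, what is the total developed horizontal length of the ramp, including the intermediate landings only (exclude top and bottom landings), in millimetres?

40408 mm

At most 900 each: 2338/900 = 2.60, giving 3 ramp runs. That means 2 intermediate landings.
Horizontal run for 2338 mm of rise at 1:16 is 2338 × 16 = 37408 mm.
Intermediate landings: 2 × 1500 = 3000 mm.
Total developed length = 37408 + 3000 = 40408 mm.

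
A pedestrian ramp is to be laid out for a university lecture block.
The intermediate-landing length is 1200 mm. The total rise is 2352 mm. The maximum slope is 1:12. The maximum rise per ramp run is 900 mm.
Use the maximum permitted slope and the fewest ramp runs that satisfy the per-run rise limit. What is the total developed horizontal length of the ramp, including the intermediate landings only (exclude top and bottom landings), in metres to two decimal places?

2352 / 900 = 2.613 → round up to 3 ramp runs. That means 2 intermediate landings.
Ramp run (horizontal) at 1:12: 2352 × 12 = 28224 mm.
Intermediate landings: 2 × 1200 = 2400 mm.
Developed length = 28224 + 2400 = 30624 mm.
= 30.62 m.

30.62 m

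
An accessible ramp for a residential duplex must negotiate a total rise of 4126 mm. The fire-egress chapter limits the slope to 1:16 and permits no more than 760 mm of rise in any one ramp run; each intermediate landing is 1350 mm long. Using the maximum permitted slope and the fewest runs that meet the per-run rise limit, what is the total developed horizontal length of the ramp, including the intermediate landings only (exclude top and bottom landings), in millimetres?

4126 / 760 = 5.429 → round up to 6 ramp runs. That means 5 intermediate landings.
Horizontal run for 4126 mm of rise at 1:16 is 4126 × 16 = 66016 mm.
5 intermediate landings contribute 5 × 1350 = 6750 mm.
Total developed length = 66016 + 6750 = 72766 mm.

72766 mm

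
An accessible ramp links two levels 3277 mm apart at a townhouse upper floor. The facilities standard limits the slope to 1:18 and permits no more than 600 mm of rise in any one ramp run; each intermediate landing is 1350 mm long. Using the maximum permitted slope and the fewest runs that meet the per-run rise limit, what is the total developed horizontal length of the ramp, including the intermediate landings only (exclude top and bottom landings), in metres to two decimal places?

3277 / 600 = 5.46, so 6 ramp runs are needed. That means 5 intermediate landings.
Horizontal run for 3277 mm of rise at 1:18 is 3277 × 18 = 58986 mm.
Intermediate landings: 5 × 1350 = 6750 mm.
Developed length = 58986 + 6750 = 65736 mm.
= 65.74 m.

65.74 m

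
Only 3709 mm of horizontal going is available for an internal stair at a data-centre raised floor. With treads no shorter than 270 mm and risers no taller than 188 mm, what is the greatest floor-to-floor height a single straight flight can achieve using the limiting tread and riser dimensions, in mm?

2632 mm

3709 / 270 = 13.74, so 13 treads fit.
Risers = treads + 1 = 14.
Maximum height = 14 × 188 = 2632 mm.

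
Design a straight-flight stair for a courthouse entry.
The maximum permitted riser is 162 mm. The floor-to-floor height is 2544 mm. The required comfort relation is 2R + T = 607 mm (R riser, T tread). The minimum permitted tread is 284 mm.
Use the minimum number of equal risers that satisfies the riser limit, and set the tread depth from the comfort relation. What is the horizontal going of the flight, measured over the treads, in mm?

⌈2544/162⌉ = 16 risers.
Each riser is 2544/16 = 159 mm (≤ 162 mm).
T = 607 − 2·159 = 289 mm, which satisfies the 284 mm minimum.
Treads = 16 − 1 = 15; going = 15 × 289 = 4335 mm.

4335 mm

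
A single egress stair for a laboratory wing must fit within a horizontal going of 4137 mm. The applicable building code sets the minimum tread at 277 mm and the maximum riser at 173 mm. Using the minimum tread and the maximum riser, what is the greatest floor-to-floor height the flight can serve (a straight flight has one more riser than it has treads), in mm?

2595 mm

4137 / 277 = 14.94, so 14 treads fit.
Risers = treads + 1 = 15.
Maximum height = 15 × 173 = 2595 mm.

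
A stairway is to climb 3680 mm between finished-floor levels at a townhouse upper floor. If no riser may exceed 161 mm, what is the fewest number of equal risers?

23 risers

⌈3680/161⌉ = 23 risers.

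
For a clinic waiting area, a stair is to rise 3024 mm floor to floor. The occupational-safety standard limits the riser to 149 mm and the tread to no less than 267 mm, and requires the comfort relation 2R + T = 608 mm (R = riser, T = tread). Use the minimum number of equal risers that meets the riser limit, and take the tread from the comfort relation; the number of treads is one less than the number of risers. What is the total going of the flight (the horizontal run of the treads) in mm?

At most 149 each: 3024/149 = 20.30, giving 21 risers.
R = 3024 ÷ 21 = 144 mm.
T = 608 − 2·144 = 320 mm, which satisfies the 267 mm minimum.
21 risers give 20 treads; going = 20 × 320 = 6400 mm.

6400 mm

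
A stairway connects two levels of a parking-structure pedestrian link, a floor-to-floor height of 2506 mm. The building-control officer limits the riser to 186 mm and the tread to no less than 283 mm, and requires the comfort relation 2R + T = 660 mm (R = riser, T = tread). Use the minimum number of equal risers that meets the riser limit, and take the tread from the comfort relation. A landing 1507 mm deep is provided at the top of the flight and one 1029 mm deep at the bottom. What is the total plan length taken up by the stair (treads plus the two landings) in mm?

6462 mm

2506 / 186 = 13.47, so 14 risers are needed.
Riser R = 2506 / 14 = 179 mm, within the 186 mm limit.
Tread T = 660 − 2 × 179 = 302 mm (≥ 283 mm).
Going = (14 − 1) × 302 = 3926 mm.
Add landings: 3926 + 1507 + 1029 = 6462 mm.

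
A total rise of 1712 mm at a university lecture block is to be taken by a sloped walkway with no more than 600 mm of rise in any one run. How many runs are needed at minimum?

3 runs

1712 / 600 = 2.853 → round up to 3 ramp runs.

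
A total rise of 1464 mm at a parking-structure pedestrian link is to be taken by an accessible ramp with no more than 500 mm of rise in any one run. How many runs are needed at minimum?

3 runs

⌈1464/500⌉ = 3 ramp runs.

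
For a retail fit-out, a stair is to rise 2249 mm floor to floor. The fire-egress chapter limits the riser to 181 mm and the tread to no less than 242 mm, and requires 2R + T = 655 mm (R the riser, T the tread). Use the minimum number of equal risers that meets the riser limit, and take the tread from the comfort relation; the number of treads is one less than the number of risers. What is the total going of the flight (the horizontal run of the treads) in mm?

3708 mm

⌈2249/181⌉ = 13 risers.
Each riser is 2249/13 = 173 mm (≤ 181 mm).
From 2R + T = 655: T = 655 − 346 = 309 mm.
13 risers give 12 treads; going = 12 × 309 = 3708 mm.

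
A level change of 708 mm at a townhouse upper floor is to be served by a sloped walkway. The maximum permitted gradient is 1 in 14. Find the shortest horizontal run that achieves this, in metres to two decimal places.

9.91 m

At 1:14 the run is 14 × 708 = 9912 mm.
9912 mm = 9.91 m.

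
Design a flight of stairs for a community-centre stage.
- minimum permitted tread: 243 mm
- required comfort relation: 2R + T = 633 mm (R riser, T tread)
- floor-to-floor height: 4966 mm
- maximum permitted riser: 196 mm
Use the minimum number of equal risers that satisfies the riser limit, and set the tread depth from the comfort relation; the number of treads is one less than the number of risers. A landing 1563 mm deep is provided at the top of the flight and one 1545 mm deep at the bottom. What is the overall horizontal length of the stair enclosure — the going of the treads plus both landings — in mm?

4966 / 196 = 25.337 → round up to 26 risers.
Riser R = 4966 / 26 = 191 mm, within the 196 mm limit.
T = 633 − 2·191 = 251 mm, which satisfies the 243 mm minimum.
Treads = 26 − 1 = 25; going = 25 × 251 = 6275 mm.
Enclosure = 6275 + 1563 + 1545 = 9383 mm.

9383 mm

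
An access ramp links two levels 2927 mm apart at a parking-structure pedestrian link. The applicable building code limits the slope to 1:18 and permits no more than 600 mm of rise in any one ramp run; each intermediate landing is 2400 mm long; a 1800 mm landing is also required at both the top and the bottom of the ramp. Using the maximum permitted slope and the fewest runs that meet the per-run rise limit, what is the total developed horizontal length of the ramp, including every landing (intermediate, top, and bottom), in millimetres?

65886 mm

2927 / 600 = 4.88, so 5 ramp runs are needed. That means 4 intermediate landings.
Ramp run (horizontal) at 1:18: 2927 × 18 = 52686 mm.
Intermediate landings: 4 × 2400 = 9600 mm.
Top and bottom landings: 2 × 1800 = 3600 mm.
Total = 52686 + 9600 + 3600 = 65886 mm.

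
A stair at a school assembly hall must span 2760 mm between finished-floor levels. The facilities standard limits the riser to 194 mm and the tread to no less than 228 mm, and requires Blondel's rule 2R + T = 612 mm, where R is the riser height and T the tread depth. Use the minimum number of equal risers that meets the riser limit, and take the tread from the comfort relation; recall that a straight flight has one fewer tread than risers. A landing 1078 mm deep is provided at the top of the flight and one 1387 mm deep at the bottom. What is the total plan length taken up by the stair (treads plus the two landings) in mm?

5881 mm

At most 194 each: 2760/194 = 14.23, giving 15 risers.
Each riser is 2760/15 = 184 mm (≤ 194 mm).
T = 612 − 2·184 = 244 mm, which satisfies the 228 mm minimum.
Treads = 15 − 1 = 14; going = 14 × 244 = 3416 mm.
Add landings: 3416 + 1078 + 1387 = 5881 mm.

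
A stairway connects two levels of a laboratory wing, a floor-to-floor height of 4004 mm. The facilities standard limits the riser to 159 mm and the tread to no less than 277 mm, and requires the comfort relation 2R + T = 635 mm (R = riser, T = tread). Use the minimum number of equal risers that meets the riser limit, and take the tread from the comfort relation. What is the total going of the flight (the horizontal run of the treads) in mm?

At most 159 each: 4004/159 = 25.18, giving 26 risers.
R = 4004 ÷ 26 = 154 mm.
T = 635 − 2·154 = 327 mm, which satisfies the 277 mm minimum.
Treads = 26 − 1 = 25; going = 25 × 327 = 8175 mm.

8175 mm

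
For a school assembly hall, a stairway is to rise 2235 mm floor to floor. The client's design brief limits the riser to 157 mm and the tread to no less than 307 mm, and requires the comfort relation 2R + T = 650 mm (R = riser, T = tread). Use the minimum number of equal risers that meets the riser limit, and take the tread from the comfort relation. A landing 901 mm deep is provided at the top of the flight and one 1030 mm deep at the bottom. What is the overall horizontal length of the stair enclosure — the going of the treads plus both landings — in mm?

At most 157 each: 2235/157 = 14.24, giving 15 risers.
Riser R = 2235 / 15 = 149 mm, within the 157 mm limit.
From 2R + T = 650: T = 650 − 298 = 352 mm.
15 risers give 14 treads; going = 14 × 352 = 4928 mm.
Add landings: 4928 + 901 + 1030 = 6859 mm.

6859 mm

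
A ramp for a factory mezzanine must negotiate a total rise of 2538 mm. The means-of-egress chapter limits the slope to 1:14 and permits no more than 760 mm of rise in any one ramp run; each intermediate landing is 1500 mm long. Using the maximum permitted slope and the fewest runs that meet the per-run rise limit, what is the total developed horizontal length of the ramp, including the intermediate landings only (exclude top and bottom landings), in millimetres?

40032 mm

2538 / 760 = 3.34, so 4 ramp runs are needed. That means 3 intermediate landings.
Ramp run (horizontal) at 1:14: 2538 × 14 = 35532 mm.
3 intermediate landings contribute 3 × 1500 = 4500 mm.
Developed length = 35532 + 4500 = 40032 mm.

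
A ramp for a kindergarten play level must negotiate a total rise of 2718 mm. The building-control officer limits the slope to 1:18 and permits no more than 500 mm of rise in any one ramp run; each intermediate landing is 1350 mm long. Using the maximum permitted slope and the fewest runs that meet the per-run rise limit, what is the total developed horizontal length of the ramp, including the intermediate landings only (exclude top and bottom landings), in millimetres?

55674 mm

2718 / 500 = 5.44, so 6 ramp runs are needed. That means 5 intermediate landings.
Ramp run (horizontal) at 1:18: 2718 × 18 = 48924 mm.
Intermediate landings: 5 × 1350 = 6750 mm.
Total developed length = 48924 + 6750 = 55674 mm.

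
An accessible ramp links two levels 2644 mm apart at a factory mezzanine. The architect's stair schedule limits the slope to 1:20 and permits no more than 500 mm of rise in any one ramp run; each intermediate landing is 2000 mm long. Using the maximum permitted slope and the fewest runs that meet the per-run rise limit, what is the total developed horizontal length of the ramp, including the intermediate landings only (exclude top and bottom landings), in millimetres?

62880 mm

2644 / 500 = 5.288 → round up to 6 ramp runs. That means 5 intermediate landings.
Horizontal run for 2644 mm of rise at 1:20 is 2644 × 20 = 52880 mm.
Intermediate landings: 5 × 2000 = 10000 mm.
Developed length = 52880 + 10000 = 62880 mm.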